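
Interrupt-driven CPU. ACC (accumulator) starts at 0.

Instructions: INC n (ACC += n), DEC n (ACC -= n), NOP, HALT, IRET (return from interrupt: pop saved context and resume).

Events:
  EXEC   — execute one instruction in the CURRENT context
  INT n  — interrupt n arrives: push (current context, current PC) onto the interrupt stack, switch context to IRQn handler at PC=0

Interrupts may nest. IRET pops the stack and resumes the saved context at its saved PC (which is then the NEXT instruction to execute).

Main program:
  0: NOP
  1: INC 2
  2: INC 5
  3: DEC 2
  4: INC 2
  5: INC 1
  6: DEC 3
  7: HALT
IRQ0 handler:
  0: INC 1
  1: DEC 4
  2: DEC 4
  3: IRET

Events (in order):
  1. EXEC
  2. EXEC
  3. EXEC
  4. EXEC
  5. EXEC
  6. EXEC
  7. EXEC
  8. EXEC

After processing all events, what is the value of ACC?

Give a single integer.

Answer: 5

Derivation:
Event 1 (EXEC): [MAIN] PC=0: NOP
Event 2 (EXEC): [MAIN] PC=1: INC 2 -> ACC=2
Event 3 (EXEC): [MAIN] PC=2: INC 5 -> ACC=7
Event 4 (EXEC): [MAIN] PC=3: DEC 2 -> ACC=5
Event 5 (EXEC): [MAIN] PC=4: INC 2 -> ACC=7
Event 6 (EXEC): [MAIN] PC=5: INC 1 -> ACC=8
Event 7 (EXEC): [MAIN] PC=6: DEC 3 -> ACC=5
Event 8 (EXEC): [MAIN] PC=7: HALT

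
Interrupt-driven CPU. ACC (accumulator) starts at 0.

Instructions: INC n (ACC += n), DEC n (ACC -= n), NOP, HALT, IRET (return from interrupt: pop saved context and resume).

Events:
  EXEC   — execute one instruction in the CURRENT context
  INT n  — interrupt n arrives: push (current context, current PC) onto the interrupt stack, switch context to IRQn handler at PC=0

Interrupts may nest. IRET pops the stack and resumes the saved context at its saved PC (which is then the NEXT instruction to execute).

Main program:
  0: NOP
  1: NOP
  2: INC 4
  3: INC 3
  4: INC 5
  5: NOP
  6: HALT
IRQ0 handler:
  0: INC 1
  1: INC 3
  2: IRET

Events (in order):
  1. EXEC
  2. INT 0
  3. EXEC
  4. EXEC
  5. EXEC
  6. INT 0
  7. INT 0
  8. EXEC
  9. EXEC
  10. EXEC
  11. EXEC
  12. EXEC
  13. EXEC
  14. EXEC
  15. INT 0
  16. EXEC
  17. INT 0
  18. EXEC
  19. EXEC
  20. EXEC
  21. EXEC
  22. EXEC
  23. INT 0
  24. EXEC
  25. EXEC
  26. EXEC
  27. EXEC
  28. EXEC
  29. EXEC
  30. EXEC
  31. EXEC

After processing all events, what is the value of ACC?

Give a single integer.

Event 1 (EXEC): [MAIN] PC=0: NOP
Event 2 (INT 0): INT 0 arrives: push (MAIN, PC=1), enter IRQ0 at PC=0 (depth now 1)
Event 3 (EXEC): [IRQ0] PC=0: INC 1 -> ACC=1
Event 4 (EXEC): [IRQ0] PC=1: INC 3 -> ACC=4
Event 5 (EXEC): [IRQ0] PC=2: IRET -> resume MAIN at PC=1 (depth now 0)
Event 6 (INT 0): INT 0 arrives: push (MAIN, PC=1), enter IRQ0 at PC=0 (depth now 1)
Event 7 (INT 0): INT 0 arrives: push (IRQ0, PC=0), enter IRQ0 at PC=0 (depth now 2)
Event 8 (EXEC): [IRQ0] PC=0: INC 1 -> ACC=5
Event 9 (EXEC): [IRQ0] PC=1: INC 3 -> ACC=8
Event 10 (EXEC): [IRQ0] PC=2: IRET -> resume IRQ0 at PC=0 (depth now 1)
Event 11 (EXEC): [IRQ0] PC=0: INC 1 -> ACC=9
Event 12 (EXEC): [IRQ0] PC=1: INC 3 -> ACC=12
Event 13 (EXEC): [IRQ0] PC=2: IRET -> resume MAIN at PC=1 (depth now 0)
Event 14 (EXEC): [MAIN] PC=1: NOP
Event 15 (INT 0): INT 0 arrives: push (MAIN, PC=2), enter IRQ0 at PC=0 (depth now 1)
Event 16 (EXEC): [IRQ0] PC=0: INC 1 -> ACC=13
Event 17 (INT 0): INT 0 arrives: push (IRQ0, PC=1), enter IRQ0 at PC=0 (depth now 2)
Event 18 (EXEC): [IRQ0] PC=0: INC 1 -> ACC=14
Event 19 (EXEC): [IRQ0] PC=1: INC 3 -> ACC=17
Event 20 (EXEC): [IRQ0] PC=2: IRET -> resume IRQ0 at PC=1 (depth now 1)
Event 21 (EXEC): [IRQ0] PC=1: INC 3 -> ACC=20
Event 22 (EXEC): [IRQ0] PC=2: IRET -> resume MAIN at PC=2 (depth now 0)
Event 23 (INT 0): INT 0 arrives: push (MAIN, PC=2), enter IRQ0 at PC=0 (depth now 1)
Event 24 (EXEC): [IRQ0] PC=0: INC 1 -> ACC=21
Event 25 (EXEC): [IRQ0] PC=1: INC 3 -> ACC=24
Event 26 (EXEC): [IRQ0] PC=2: IRET -> resume MAIN at PC=2 (depth now 0)
Event 27 (EXEC): [MAIN] PC=2: INC 4 -> ACC=28
Event 28 (EXEC): [MAIN] PC=3: INC 3 -> ACC=31
Event 29 (EXEC): [MAIN] PC=4: INC 5 -> ACC=36
Event 30 (EXEC): [MAIN] PC=5: NOP
Event 31 (EXEC): [MAIN] PC=6: HALT

Answer: 36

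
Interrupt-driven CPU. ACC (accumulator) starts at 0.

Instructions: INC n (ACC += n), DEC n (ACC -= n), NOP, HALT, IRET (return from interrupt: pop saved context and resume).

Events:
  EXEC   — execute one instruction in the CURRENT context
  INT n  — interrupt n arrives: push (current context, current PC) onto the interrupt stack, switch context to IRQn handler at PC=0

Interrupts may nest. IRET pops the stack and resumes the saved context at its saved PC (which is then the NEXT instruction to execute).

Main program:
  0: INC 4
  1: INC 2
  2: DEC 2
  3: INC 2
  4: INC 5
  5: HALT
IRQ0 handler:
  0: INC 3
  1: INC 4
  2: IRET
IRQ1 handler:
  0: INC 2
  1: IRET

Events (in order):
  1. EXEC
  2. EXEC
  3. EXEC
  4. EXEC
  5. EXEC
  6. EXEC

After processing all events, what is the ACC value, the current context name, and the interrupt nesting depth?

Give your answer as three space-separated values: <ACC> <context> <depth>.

Answer: 11 MAIN 0

Derivation:
Event 1 (EXEC): [MAIN] PC=0: INC 4 -> ACC=4
Event 2 (EXEC): [MAIN] PC=1: INC 2 -> ACC=6
Event 3 (EXEC): [MAIN] PC=2: DEC 2 -> ACC=4
Event 4 (EXEC): [MAIN] PC=3: INC 2 -> ACC=6
Event 5 (EXEC): [MAIN] PC=4: INC 5 -> ACC=11
Event 6 (EXEC): [MAIN] PC=5: HALT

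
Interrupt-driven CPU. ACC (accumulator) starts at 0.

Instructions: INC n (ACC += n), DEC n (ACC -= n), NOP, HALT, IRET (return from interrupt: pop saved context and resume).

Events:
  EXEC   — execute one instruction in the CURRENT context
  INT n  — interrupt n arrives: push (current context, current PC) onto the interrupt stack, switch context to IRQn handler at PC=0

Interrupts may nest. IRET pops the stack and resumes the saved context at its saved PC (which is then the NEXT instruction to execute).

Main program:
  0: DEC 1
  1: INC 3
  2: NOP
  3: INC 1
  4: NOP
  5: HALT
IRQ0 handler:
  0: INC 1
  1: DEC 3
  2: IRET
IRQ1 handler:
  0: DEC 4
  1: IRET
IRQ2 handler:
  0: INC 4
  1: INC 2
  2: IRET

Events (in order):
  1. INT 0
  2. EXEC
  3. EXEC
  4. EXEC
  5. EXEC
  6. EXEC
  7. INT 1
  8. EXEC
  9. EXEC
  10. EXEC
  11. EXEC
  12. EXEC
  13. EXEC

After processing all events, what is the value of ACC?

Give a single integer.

Answer: -3

Derivation:
Event 1 (INT 0): INT 0 arrives: push (MAIN, PC=0), enter IRQ0 at PC=0 (depth now 1)
Event 2 (EXEC): [IRQ0] PC=0: INC 1 -> ACC=1
Event 3 (EXEC): [IRQ0] PC=1: DEC 3 -> ACC=-2
Event 4 (EXEC): [IRQ0] PC=2: IRET -> resume MAIN at PC=0 (depth now 0)
Event 5 (EXEC): [MAIN] PC=0: DEC 1 -> ACC=-3
Event 6 (EXEC): [MAIN] PC=1: INC 3 -> ACC=0
Event 7 (INT 1): INT 1 arrives: push (MAIN, PC=2), enter IRQ1 at PC=0 (depth now 1)
Event 8 (EXEC): [IRQ1] PC=0: DEC 4 -> ACC=-4
Event 9 (EXEC): [IRQ1] PC=1: IRET -> resume MAIN at PC=2 (depth now 0)
Event 10 (EXEC): [MAIN] PC=2: NOP
Event 11 (EXEC): [MAIN] PC=3: INC 1 -> ACC=-3
Event 12 (EXEC): [MAIN] PC=4: NOP
Event 13 (EXEC): [MAIN] PC=5: HALT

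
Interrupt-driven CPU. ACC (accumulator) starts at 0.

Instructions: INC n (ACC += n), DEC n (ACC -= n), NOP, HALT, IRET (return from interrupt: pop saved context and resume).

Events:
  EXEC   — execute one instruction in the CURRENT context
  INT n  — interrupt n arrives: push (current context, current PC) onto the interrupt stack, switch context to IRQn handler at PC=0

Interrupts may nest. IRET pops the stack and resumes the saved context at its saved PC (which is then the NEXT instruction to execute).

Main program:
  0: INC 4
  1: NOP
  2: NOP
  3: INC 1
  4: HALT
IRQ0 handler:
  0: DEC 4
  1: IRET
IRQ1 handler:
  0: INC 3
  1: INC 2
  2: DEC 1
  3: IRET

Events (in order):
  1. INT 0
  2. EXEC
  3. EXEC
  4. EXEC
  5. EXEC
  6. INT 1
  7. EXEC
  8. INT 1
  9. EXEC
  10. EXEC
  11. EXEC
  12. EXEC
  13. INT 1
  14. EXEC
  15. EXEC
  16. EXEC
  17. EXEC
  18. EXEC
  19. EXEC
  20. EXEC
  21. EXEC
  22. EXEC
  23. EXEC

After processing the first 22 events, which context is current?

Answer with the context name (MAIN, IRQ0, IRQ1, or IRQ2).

Event 1 (INT 0): INT 0 arrives: push (MAIN, PC=0), enter IRQ0 at PC=0 (depth now 1)
Event 2 (EXEC): [IRQ0] PC=0: DEC 4 -> ACC=-4
Event 3 (EXEC): [IRQ0] PC=1: IRET -> resume MAIN at PC=0 (depth now 0)
Event 4 (EXEC): [MAIN] PC=0: INC 4 -> ACC=0
Event 5 (EXEC): [MAIN] PC=1: NOP
Event 6 (INT 1): INT 1 arrives: push (MAIN, PC=2), enter IRQ1 at PC=0 (depth now 1)
Event 7 (EXEC): [IRQ1] PC=0: INC 3 -> ACC=3
Event 8 (INT 1): INT 1 arrives: push (IRQ1, PC=1), enter IRQ1 at PC=0 (depth now 2)
Event 9 (EXEC): [IRQ1] PC=0: INC 3 -> ACC=6
Event 10 (EXEC): [IRQ1] PC=1: INC 2 -> ACC=8
Event 11 (EXEC): [IRQ1] PC=2: DEC 1 -> ACC=7
Event 12 (EXEC): [IRQ1] PC=3: IRET -> resume IRQ1 at PC=1 (depth now 1)
Event 13 (INT 1): INT 1 arrives: push (IRQ1, PC=1), enter IRQ1 at PC=0 (depth now 2)
Event 14 (EXEC): [IRQ1] PC=0: INC 3 -> ACC=10
Event 15 (EXEC): [IRQ1] PC=1: INC 2 -> ACC=12
Event 16 (EXEC): [IRQ1] PC=2: DEC 1 -> ACC=11
Event 17 (EXEC): [IRQ1] PC=3: IRET -> resume IRQ1 at PC=1 (depth now 1)
Event 18 (EXEC): [IRQ1] PC=1: INC 2 -> ACC=13
Event 19 (EXEC): [IRQ1] PC=2: DEC 1 -> ACC=12
Event 20 (EXEC): [IRQ1] PC=3: IRET -> resume MAIN at PC=2 (depth now 0)
Event 21 (EXEC): [MAIN] PC=2: NOP
Event 22 (EXEC): [MAIN] PC=3: INC 1 -> ACC=13

Answer: MAIN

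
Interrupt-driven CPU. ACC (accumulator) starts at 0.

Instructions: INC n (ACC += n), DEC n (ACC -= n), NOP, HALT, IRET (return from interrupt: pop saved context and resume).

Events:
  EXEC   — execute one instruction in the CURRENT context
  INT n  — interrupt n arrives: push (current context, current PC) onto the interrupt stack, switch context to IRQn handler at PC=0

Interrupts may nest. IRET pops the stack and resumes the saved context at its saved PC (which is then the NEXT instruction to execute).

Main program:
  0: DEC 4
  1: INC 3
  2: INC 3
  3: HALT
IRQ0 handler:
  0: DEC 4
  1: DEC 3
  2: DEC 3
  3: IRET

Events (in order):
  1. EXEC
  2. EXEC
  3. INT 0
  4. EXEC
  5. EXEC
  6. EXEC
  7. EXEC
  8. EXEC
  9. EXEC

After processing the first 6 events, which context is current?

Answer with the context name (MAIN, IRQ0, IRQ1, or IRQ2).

Answer: IRQ0

Derivation:
Event 1 (EXEC): [MAIN] PC=0: DEC 4 -> ACC=-4
Event 2 (EXEC): [MAIN] PC=1: INC 3 -> ACC=-1
Event 3 (INT 0): INT 0 arrives: push (MAIN, PC=2), enter IRQ0 at PC=0 (depth now 1)
Event 4 (EXEC): [IRQ0] PC=0: DEC 4 -> ACC=-5
Event 5 (EXEC): [IRQ0] PC=1: DEC 3 -> ACC=-8
Event 6 (EXEC): [IRQ0] PC=2: DEC 3 -> ACC=-11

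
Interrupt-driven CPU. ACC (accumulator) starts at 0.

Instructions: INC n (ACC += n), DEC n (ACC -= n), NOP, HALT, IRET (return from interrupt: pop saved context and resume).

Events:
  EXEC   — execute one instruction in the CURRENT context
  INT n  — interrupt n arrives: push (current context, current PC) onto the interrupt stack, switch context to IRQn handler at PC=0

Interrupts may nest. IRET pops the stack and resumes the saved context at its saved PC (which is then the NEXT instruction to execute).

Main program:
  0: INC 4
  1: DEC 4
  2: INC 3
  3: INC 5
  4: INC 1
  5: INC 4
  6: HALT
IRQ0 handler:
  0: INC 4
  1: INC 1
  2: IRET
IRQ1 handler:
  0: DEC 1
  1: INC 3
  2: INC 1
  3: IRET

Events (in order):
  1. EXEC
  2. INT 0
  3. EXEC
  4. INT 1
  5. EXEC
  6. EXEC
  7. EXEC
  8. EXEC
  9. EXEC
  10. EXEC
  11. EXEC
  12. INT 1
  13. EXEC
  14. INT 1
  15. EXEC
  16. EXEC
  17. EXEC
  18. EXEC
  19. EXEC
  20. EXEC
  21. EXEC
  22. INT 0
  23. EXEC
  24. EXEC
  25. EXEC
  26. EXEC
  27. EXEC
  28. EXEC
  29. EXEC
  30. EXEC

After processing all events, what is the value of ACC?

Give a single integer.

Answer: 32

Derivation:
Event 1 (EXEC): [MAIN] PC=0: INC 4 -> ACC=4
Event 2 (INT 0): INT 0 arrives: push (MAIN, PC=1), enter IRQ0 at PC=0 (depth now 1)
Event 3 (EXEC): [IRQ0] PC=0: INC 4 -> ACC=8
Event 4 (INT 1): INT 1 arrives: push (IRQ0, PC=1), enter IRQ1 at PC=0 (depth now 2)
Event 5 (EXEC): [IRQ1] PC=0: DEC 1 -> ACC=7
Event 6 (EXEC): [IRQ1] PC=1: INC 3 -> ACC=10
Event 7 (EXEC): [IRQ1] PC=2: INC 1 -> ACC=11
Event 8 (EXEC): [IRQ1] PC=3: IRET -> resume IRQ0 at PC=1 (depth now 1)
Event 9 (EXEC): [IRQ0] PC=1: INC 1 -> ACC=12
Event 10 (EXEC): [IRQ0] PC=2: IRET -> resume MAIN at PC=1 (depth now 0)
Event 11 (EXEC): [MAIN] PC=1: DEC 4 -> ACC=8
Event 12 (INT 1): INT 1 arrives: push (MAIN, PC=2), enter IRQ1 at PC=0 (depth now 1)
Event 13 (EXEC): [IRQ1] PC=0: DEC 1 -> ACC=7
Event 14 (INT 1): INT 1 arrives: push (IRQ1, PC=1), enter IRQ1 at PC=0 (depth now 2)
Event 15 (EXEC): [IRQ1] PC=0: DEC 1 -> ACC=6
Event 16 (EXEC): [IRQ1] PC=1: INC 3 -> ACC=9
Event 17 (EXEC): [IRQ1] PC=2: INC 1 -> ACC=10
Event 18 (EXEC): [IRQ1] PC=3: IRET -> resume IRQ1 at PC=1 (depth now 1)
Event 19 (EXEC): [IRQ1] PC=1: INC 3 -> ACC=13
Event 20 (EXEC): [IRQ1] PC=2: INC 1 -> ACC=14
Event 21 (EXEC): [IRQ1] PC=3: IRET -> resume MAIN at PC=2 (depth now 0)
Event 22 (INT 0): INT 0 arrives: push (MAIN, PC=2), enter IRQ0 at PC=0 (depth now 1)
Event 23 (EXEC): [IRQ0] PC=0: INC 4 -> ACC=18
Event 24 (EXEC): [IRQ0] PC=1: INC 1 -> ACC=19
Event 25 (EXEC): [IRQ0] PC=2: IRET -> resume MAIN at PC=2 (depth now 0)
Event 26 (EXEC): [MAIN] PC=2: INC 3 -> ACC=22
Event 27 (EXEC): [MAIN] PC=3: INC 5 -> ACC=27
Event 28 (EXEC): [MAIN] PC=4: INC 1 -> ACC=28
Event 29 (EXEC): [MAIN] PC=5: INC 4 -> ACC=32
Event 30 (EXEC): [MAIN] PC=6: HALT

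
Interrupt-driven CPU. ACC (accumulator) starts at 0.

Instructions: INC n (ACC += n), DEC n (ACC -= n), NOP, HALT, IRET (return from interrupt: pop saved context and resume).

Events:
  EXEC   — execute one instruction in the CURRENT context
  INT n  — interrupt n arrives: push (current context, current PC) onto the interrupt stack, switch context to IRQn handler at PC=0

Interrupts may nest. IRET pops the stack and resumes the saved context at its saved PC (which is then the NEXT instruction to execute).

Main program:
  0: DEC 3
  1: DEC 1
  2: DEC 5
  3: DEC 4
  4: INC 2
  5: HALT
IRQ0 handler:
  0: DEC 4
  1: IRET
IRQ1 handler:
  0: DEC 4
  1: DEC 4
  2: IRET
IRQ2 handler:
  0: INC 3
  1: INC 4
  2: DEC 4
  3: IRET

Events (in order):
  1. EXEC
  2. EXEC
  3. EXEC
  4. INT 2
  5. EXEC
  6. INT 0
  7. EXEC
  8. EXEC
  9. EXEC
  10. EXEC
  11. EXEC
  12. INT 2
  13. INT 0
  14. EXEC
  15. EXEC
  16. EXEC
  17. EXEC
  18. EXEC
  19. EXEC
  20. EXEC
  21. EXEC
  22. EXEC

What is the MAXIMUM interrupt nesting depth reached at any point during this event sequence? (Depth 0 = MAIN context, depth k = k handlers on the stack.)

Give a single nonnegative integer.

Event 1 (EXEC): [MAIN] PC=0: DEC 3 -> ACC=-3 [depth=0]
Event 2 (EXEC): [MAIN] PC=1: DEC 1 -> ACC=-4 [depth=0]
Event 3 (EXEC): [MAIN] PC=2: DEC 5 -> ACC=-9 [depth=0]
Event 4 (INT 2): INT 2 arrives: push (MAIN, PC=3), enter IRQ2 at PC=0 (depth now 1) [depth=1]
Event 5 (EXEC): [IRQ2] PC=0: INC 3 -> ACC=-6 [depth=1]
Event 6 (INT 0): INT 0 arrives: push (IRQ2, PC=1), enter IRQ0 at PC=0 (depth now 2) [depth=2]
Event 7 (EXEC): [IRQ0] PC=0: DEC 4 -> ACC=-10 [depth=2]
Event 8 (EXEC): [IRQ0] PC=1: IRET -> resume IRQ2 at PC=1 (depth now 1) [depth=1]
Event 9 (EXEC): [IRQ2] PC=1: INC 4 -> ACC=-6 [depth=1]
Event 10 (EXEC): [IRQ2] PC=2: DEC 4 -> ACC=-10 [depth=1]
Event 11 (EXEC): [IRQ2] PC=3: IRET -> resume MAIN at PC=3 (depth now 0) [depth=0]
Event 12 (INT 2): INT 2 arrives: push (MAIN, PC=3), enter IRQ2 at PC=0 (depth now 1) [depth=1]
Event 13 (INT 0): INT 0 arrives: push (IRQ2, PC=0), enter IRQ0 at PC=0 (depth now 2) [depth=2]
Event 14 (EXEC): [IRQ0] PC=0: DEC 4 -> ACC=-14 [depth=2]
Event 15 (EXEC): [IRQ0] PC=1: IRET -> resume IRQ2 at PC=0 (depth now 1) [depth=1]
Event 16 (EXEC): [IRQ2] PC=0: INC 3 -> ACC=-11 [depth=1]
Event 17 (EXEC): [IRQ2] PC=1: INC 4 -> ACC=-7 [depth=1]
Event 18 (EXEC): [IRQ2] PC=2: DEC 4 -> ACC=-11 [depth=1]
Event 19 (EXEC): [IRQ2] PC=3: IRET -> resume MAIN at PC=3 (depth now 0) [depth=0]
Event 20 (EXEC): [MAIN] PC=3: DEC 4 -> ACC=-15 [depth=0]
Event 21 (EXEC): [MAIN] PC=4: INC 2 -> ACC=-13 [depth=0]
Event 22 (EXEC): [MAIN] PC=5: HALT [depth=0]
Max depth observed: 2

Answer: 2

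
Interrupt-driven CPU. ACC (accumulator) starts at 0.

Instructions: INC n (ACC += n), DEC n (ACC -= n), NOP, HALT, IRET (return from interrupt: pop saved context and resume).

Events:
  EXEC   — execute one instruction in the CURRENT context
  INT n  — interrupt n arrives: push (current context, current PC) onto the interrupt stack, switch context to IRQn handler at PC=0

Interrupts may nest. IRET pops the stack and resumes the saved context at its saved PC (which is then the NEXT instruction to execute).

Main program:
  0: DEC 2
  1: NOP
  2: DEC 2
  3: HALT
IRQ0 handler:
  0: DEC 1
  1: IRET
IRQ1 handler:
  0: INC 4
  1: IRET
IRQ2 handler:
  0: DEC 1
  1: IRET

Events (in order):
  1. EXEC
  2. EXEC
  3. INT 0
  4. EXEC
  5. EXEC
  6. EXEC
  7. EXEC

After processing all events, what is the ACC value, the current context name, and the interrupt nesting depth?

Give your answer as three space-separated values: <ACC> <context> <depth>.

Answer: -5 MAIN 0

Derivation:
Event 1 (EXEC): [MAIN] PC=0: DEC 2 -> ACC=-2
Event 2 (EXEC): [MAIN] PC=1: NOP
Event 3 (INT 0): INT 0 arrives: push (MAIN, PC=2), enter IRQ0 at PC=0 (depth now 1)
Event 4 (EXEC): [IRQ0] PC=0: DEC 1 -> ACC=-3
Event 5 (EXEC): [IRQ0] PC=1: IRET -> resume MAIN at PC=2 (depth now 0)
Event 6 (EXEC): [MAIN] PC=2: DEC 2 -> ACC=-5
Event 7 (EXEC): [MAIN] PC=3: HALT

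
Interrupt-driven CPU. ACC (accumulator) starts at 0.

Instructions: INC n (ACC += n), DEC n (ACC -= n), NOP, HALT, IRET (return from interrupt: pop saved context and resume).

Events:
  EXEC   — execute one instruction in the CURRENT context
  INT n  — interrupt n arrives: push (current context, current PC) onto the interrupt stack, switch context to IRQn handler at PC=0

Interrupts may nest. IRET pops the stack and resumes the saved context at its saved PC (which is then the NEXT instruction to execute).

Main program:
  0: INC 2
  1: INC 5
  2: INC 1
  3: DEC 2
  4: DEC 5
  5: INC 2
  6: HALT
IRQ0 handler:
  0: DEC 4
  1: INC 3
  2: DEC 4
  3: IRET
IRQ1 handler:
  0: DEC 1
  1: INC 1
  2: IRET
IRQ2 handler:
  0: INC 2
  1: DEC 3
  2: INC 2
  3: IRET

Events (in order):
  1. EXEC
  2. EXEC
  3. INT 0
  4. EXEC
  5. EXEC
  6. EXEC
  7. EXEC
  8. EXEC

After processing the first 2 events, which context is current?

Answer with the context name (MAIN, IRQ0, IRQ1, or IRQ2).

Event 1 (EXEC): [MAIN] PC=0: INC 2 -> ACC=2
Event 2 (EXEC): [MAIN] PC=1: INC 5 -> ACC=7

Answer: MAIN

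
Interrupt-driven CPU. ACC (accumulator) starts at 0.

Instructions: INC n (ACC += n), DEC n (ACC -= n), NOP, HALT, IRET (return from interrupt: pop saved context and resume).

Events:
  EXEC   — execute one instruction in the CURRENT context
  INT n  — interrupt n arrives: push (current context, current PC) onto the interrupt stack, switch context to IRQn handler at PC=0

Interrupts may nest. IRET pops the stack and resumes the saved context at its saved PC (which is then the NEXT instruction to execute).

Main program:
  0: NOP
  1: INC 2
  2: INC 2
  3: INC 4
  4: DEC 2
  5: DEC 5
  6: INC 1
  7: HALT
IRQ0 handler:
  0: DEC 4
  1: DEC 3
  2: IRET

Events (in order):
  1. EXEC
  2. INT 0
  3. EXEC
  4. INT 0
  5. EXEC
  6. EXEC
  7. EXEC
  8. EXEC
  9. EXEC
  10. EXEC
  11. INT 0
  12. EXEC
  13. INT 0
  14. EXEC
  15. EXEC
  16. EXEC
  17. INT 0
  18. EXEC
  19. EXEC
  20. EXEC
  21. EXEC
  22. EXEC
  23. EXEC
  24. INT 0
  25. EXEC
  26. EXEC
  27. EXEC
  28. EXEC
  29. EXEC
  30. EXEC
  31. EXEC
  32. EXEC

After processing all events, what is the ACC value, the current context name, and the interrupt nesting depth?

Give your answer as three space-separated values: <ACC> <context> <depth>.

Event 1 (EXEC): [MAIN] PC=0: NOP
Event 2 (INT 0): INT 0 arrives: push (MAIN, PC=1), enter IRQ0 at PC=0 (depth now 1)
Event 3 (EXEC): [IRQ0] PC=0: DEC 4 -> ACC=-4
Event 4 (INT 0): INT 0 arrives: push (IRQ0, PC=1), enter IRQ0 at PC=0 (depth now 2)
Event 5 (EXEC): [IRQ0] PC=0: DEC 4 -> ACC=-8
Event 6 (EXEC): [IRQ0] PC=1: DEC 3 -> ACC=-11
Event 7 (EXEC): [IRQ0] PC=2: IRET -> resume IRQ0 at PC=1 (depth now 1)
Event 8 (EXEC): [IRQ0] PC=1: DEC 3 -> ACC=-14
Event 9 (EXEC): [IRQ0] PC=2: IRET -> resume MAIN at PC=1 (depth now 0)
Event 10 (EXEC): [MAIN] PC=1: INC 2 -> ACC=-12
Event 11 (INT 0): INT 0 arrives: push (MAIN, PC=2), enter IRQ0 at PC=0 (depth now 1)
Event 12 (EXEC): [IRQ0] PC=0: DEC 4 -> ACC=-16
Event 13 (INT 0): INT 0 arrives: push (IRQ0, PC=1), enter IRQ0 at PC=0 (depth now 2)
Event 14 (EXEC): [IRQ0] PC=0: DEC 4 -> ACC=-20
Event 15 (EXEC): [IRQ0] PC=1: DEC 3 -> ACC=-23
Event 16 (EXEC): [IRQ0] PC=2: IRET -> resume IRQ0 at PC=1 (depth now 1)
Event 17 (INT 0): INT 0 arrives: push (IRQ0, PC=1), enter IRQ0 at PC=0 (depth now 2)
Event 18 (EXEC): [IRQ0] PC=0: DEC 4 -> ACC=-27
Event 19 (EXEC): [IRQ0] PC=1: DEC 3 -> ACC=-30
Event 20 (EXEC): [IRQ0] PC=2: IRET -> resume IRQ0 at PC=1 (depth now 1)
Event 21 (EXEC): [IRQ0] PC=1: DEC 3 -> ACC=-33
Event 22 (EXEC): [IRQ0] PC=2: IRET -> resume MAIN at PC=2 (depth now 0)
Event 23 (EXEC): [MAIN] PC=2: INC 2 -> ACC=-31
Event 24 (INT 0): INT 0 arrives: push (MAIN, PC=3), enter IRQ0 at PC=0 (depth now 1)
Event 25 (EXEC): [IRQ0] PC=0: DEC 4 -> ACC=-35
Event 26 (EXEC): [IRQ0] PC=1: DEC 3 -> ACC=-38
Event 27 (EXEC): [IRQ0] PC=2: IRET -> resume MAIN at PC=3 (depth now 0)
Event 28 (EXEC): [MAIN] PC=3: INC 4 -> ACC=-34
Event 29 (EXEC): [MAIN] PC=4: DEC 2 -> ACC=-36
Event 30 (EXEC): [MAIN] PC=5: DEC 5 -> ACC=-41
Event 31 (EXEC): [MAIN] PC=6: INC 1 -> ACC=-40
Event 32 (EXEC): [MAIN] PC=7: HALT

Answer: -40 MAIN 0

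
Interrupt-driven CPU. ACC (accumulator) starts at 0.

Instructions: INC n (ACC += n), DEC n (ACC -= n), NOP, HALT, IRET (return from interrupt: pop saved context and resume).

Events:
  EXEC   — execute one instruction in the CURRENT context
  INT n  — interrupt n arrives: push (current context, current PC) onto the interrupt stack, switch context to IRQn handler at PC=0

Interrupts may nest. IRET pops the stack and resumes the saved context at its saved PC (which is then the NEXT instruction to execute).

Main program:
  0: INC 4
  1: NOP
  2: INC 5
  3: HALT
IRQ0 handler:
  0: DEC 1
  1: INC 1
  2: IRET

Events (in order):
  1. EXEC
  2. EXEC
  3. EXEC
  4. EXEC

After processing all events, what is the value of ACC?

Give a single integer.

Event 1 (EXEC): [MAIN] PC=0: INC 4 -> ACC=4
Event 2 (EXEC): [MAIN] PC=1: NOP
Event 3 (EXEC): [MAIN] PC=2: INC 5 -> ACC=9
Event 4 (EXEC): [MAIN] PC=3: HALT

Answer: 9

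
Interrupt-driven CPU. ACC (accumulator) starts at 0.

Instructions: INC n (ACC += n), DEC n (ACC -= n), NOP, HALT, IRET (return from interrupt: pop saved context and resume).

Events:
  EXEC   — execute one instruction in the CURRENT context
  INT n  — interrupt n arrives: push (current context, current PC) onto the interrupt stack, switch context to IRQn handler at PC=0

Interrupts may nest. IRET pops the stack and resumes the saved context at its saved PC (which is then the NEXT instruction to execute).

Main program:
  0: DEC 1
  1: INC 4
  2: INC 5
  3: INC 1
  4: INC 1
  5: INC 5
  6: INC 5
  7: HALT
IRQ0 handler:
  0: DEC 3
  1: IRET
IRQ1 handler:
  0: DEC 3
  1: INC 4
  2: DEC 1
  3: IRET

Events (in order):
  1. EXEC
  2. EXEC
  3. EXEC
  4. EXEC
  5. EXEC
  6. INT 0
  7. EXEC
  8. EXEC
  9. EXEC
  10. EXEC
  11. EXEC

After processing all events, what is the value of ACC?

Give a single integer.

Answer: 17

Derivation:
Event 1 (EXEC): [MAIN] PC=0: DEC 1 -> ACC=-1
Event 2 (EXEC): [MAIN] PC=1: INC 4 -> ACC=3
Event 3 (EXEC): [MAIN] PC=2: INC 5 -> ACC=8
Event 4 (EXEC): [MAIN] PC=3: INC 1 -> ACC=9
Event 5 (EXEC): [MAIN] PC=4: INC 1 -> ACC=10
Event 6 (INT 0): INT 0 arrives: push (MAIN, PC=5), enter IRQ0 at PC=0 (depth now 1)
Event 7 (EXEC): [IRQ0] PC=0: DEC 3 -> ACC=7
Event 8 (EXEC): [IRQ0] PC=1: IRET -> resume MAIN at PC=5 (depth now 0)
Event 9 (EXEC): [MAIN] PC=5: INC 5 -> ACC=12
Event 10 (EXEC): [MAIN] PC=6: INC 5 -> ACC=17
Event 11 (EXEC): [MAIN] PC=7: HALT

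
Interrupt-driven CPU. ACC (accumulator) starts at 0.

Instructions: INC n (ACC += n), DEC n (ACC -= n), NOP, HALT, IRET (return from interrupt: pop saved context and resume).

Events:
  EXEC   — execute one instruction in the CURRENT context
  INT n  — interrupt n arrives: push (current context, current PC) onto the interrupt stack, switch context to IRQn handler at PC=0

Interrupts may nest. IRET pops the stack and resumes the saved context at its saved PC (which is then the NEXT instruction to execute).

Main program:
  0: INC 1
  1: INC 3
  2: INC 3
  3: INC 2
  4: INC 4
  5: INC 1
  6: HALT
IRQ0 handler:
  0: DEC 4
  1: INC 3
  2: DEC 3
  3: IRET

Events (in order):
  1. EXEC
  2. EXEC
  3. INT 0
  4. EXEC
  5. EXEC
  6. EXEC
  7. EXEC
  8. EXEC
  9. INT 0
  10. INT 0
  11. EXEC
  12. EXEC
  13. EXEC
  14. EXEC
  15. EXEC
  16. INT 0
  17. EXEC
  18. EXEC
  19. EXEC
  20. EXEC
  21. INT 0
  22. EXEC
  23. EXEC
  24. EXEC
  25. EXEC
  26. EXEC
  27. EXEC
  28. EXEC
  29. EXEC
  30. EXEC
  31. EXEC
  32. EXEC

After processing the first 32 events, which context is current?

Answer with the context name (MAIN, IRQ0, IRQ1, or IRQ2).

Answer: MAIN

Derivation:
Event 1 (EXEC): [MAIN] PC=0: INC 1 -> ACC=1
Event 2 (EXEC): [MAIN] PC=1: INC 3 -> ACC=4
Event 3 (INT 0): INT 0 arrives: push (MAIN, PC=2), enter IRQ0 at PC=0 (depth now 1)
Event 4 (EXEC): [IRQ0] PC=0: DEC 4 -> ACC=0
Event 5 (EXEC): [IRQ0] PC=1: INC 3 -> ACC=3
Event 6 (EXEC): [IRQ0] PC=2: DEC 3 -> ACC=0
Event 7 (EXEC): [IRQ0] PC=3: IRET -> resume MAIN at PC=2 (depth now 0)
Event 8 (EXEC): [MAIN] PC=2: INC 3 -> ACC=3
Event 9 (INT 0): INT 0 arrives: push (MAIN, PC=3), enter IRQ0 at PC=0 (depth now 1)
Event 10 (INT 0): INT 0 arrives: push (IRQ0, PC=0), enter IRQ0 at PC=0 (depth now 2)
Event 11 (EXEC): [IRQ0] PC=0: DEC 4 -> ACC=-1
Event 12 (EXEC): [IRQ0] PC=1: INC 3 -> ACC=2
Event 13 (EXEC): [IRQ0] PC=2: DEC 3 -> ACC=-1
Event 14 (EXEC): [IRQ0] PC=3: IRET -> resume IRQ0 at PC=0 (depth now 1)
Event 15 (EXEC): [IRQ0] PC=0: DEC 4 -> ACC=-5
Event 16 (INT 0): INT 0 arrives: push (IRQ0, PC=1), enter IRQ0 at PC=0 (depth now 2)
Event 17 (EXEC): [IRQ0] PC=0: DEC 4 -> ACC=-9
Event 18 (EXEC): [IRQ0] PC=1: INC 3 -> ACC=-6
Event 19 (EXEC): [IRQ0] PC=2: DEC 3 -> ACC=-9
Event 20 (EXEC): [IRQ0] PC=3: IRET -> resume IRQ0 at PC=1 (depth now 1)
Event 21 (INT 0): INT 0 arrives: push (IRQ0, PC=1), enter IRQ0 at PC=0 (depth now 2)
Event 22 (EXEC): [IRQ0] PC=0: DEC 4 -> ACC=-13
Event 23 (EXEC): [IRQ0] PC=1: INC 3 -> ACC=-10
Event 24 (EXEC): [IRQ0] PC=2: DEC 3 -> ACC=-13
Event 25 (EXEC): [IRQ0] PC=3: IRET -> resume IRQ0 at PC=1 (depth now 1)
Event 26 (EXEC): [IRQ0] PC=1: INC 3 -> ACC=-10
Event 27 (EXEC): [IRQ0] PC=2: DEC 3 -> ACC=-13
Event 28 (EXEC): [IRQ0] PC=3: IRET -> resume MAIN at PC=3 (depth now 0)
Event 29 (EXEC): [MAIN] PC=3: INC 2 -> ACC=-11
Event 30 (EXEC): [MAIN] PC=4: INC 4 -> ACC=-7
Event 31 (EXEC): [MAIN] PC=5: INC 1 -> ACC=-6
Event 32 (EXEC): [MAIN] PC=6: HALT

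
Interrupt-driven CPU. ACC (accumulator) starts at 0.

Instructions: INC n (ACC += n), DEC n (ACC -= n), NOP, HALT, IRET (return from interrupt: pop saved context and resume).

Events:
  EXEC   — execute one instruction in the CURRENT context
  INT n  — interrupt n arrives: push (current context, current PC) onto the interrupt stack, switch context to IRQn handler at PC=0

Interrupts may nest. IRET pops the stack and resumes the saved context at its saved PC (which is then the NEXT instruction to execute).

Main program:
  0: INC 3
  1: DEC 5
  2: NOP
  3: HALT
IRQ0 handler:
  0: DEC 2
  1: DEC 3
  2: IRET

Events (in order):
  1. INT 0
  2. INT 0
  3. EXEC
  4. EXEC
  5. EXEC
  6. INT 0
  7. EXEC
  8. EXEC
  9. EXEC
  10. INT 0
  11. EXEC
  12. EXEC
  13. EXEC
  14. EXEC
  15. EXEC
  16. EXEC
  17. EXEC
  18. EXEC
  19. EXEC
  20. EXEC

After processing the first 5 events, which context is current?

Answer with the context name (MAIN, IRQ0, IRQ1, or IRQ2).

Answer: IRQ0

Derivation:
Event 1 (INT 0): INT 0 arrives: push (MAIN, PC=0), enter IRQ0 at PC=0 (depth now 1)
Event 2 (INT 0): INT 0 arrives: push (IRQ0, PC=0), enter IRQ0 at PC=0 (depth now 2)
Event 3 (EXEC): [IRQ0] PC=0: DEC 2 -> ACC=-2
Event 4 (EXEC): [IRQ0] PC=1: DEC 3 -> ACC=-5
Event 5 (EXEC): [IRQ0] PC=2: IRET -> resume IRQ0 at PC=0 (depth now 1)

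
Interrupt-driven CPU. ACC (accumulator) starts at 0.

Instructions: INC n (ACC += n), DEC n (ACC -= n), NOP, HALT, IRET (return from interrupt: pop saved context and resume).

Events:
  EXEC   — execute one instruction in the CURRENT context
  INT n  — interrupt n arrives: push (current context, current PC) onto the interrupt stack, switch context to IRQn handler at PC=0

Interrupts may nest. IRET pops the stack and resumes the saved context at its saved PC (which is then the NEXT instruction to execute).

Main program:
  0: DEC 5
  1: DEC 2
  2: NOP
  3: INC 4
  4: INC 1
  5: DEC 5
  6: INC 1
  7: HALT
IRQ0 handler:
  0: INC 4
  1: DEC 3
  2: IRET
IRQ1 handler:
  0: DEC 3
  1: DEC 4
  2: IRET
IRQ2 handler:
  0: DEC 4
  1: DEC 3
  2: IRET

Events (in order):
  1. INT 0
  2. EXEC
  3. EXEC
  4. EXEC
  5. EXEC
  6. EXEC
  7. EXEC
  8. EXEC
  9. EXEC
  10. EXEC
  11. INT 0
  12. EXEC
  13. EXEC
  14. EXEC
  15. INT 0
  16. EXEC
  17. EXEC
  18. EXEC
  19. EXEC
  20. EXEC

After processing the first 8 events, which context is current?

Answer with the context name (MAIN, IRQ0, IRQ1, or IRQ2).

Answer: MAIN

Derivation:
Event 1 (INT 0): INT 0 arrives: push (MAIN, PC=0), enter IRQ0 at PC=0 (depth now 1)
Event 2 (EXEC): [IRQ0] PC=0: INC 4 -> ACC=4
Event 3 (EXEC): [IRQ0] PC=1: DEC 3 -> ACC=1
Event 4 (EXEC): [IRQ0] PC=2: IRET -> resume MAIN at PC=0 (depth now 0)
Event 5 (EXEC): [MAIN] PC=0: DEC 5 -> ACC=-4
Event 6 (EXEC): [MAIN] PC=1: DEC 2 -> ACC=-6
Event 7 (EXEC): [MAIN] PC=2: NOP
Event 8 (EXEC): [MAIN] PC=3: INC 4 -> ACC=-2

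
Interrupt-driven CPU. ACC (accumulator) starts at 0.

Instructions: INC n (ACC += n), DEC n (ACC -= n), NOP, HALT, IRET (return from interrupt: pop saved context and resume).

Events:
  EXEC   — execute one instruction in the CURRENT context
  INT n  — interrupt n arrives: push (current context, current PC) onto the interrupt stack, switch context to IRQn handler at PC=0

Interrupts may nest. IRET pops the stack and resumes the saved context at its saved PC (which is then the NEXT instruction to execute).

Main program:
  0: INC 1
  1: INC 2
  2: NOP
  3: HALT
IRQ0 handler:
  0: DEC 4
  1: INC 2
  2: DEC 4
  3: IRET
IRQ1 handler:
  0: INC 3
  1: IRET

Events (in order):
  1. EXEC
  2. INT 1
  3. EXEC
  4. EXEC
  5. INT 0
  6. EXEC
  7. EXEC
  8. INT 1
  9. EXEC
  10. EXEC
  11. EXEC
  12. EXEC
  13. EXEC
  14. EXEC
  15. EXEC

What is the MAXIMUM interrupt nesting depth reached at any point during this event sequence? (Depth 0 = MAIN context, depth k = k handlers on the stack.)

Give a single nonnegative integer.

Answer: 2

Derivation:
Event 1 (EXEC): [MAIN] PC=0: INC 1 -> ACC=1 [depth=0]
Event 2 (INT 1): INT 1 arrives: push (MAIN, PC=1), enter IRQ1 at PC=0 (depth now 1) [depth=1]
Event 3 (EXEC): [IRQ1] PC=0: INC 3 -> ACC=4 [depth=1]
Event 4 (EXEC): [IRQ1] PC=1: IRET -> resume MAIN at PC=1 (depth now 0) [depth=0]
Event 5 (INT 0): INT 0 arrives: push (MAIN, PC=1), enter IRQ0 at PC=0 (depth now 1) [depth=1]
Event 6 (EXEC): [IRQ0] PC=0: DEC 4 -> ACC=0 [depth=1]
Event 7 (EXEC): [IRQ0] PC=1: INC 2 -> ACC=2 [depth=1]
Event 8 (INT 1): INT 1 arrives: push (IRQ0, PC=2), enter IRQ1 at PC=0 (depth now 2) [depth=2]
Event 9 (EXEC): [IRQ1] PC=0: INC 3 -> ACC=5 [depth=2]
Event 10 (EXEC): [IRQ1] PC=1: IRET -> resume IRQ0 at PC=2 (depth now 1) [depth=1]
Event 11 (EXEC): [IRQ0] PC=2: DEC 4 -> ACC=1 [depth=1]
Event 12 (EXEC): [IRQ0] PC=3: IRET -> resume MAIN at PC=1 (depth now 0) [depth=0]
Event 13 (EXEC): [MAIN] PC=1: INC 2 -> ACC=3 [depth=0]
Event 14 (EXEC): [MAIN] PC=2: NOP [depth=0]
Event 15 (EXEC): [MAIN] PC=3: HALT [depth=0]
Max depth observed: 2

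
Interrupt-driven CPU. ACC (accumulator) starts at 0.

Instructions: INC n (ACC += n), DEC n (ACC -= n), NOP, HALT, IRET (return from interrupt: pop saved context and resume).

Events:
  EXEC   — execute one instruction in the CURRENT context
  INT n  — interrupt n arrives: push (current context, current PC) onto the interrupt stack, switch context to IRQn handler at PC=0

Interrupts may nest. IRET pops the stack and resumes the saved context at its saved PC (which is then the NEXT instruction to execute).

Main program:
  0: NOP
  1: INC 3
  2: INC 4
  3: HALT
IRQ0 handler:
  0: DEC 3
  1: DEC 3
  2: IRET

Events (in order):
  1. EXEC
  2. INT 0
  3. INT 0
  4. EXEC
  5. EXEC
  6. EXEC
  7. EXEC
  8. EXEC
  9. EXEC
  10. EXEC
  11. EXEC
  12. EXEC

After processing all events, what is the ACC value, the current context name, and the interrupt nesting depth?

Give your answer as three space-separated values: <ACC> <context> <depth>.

Event 1 (EXEC): [MAIN] PC=0: NOP
Event 2 (INT 0): INT 0 arrives: push (MAIN, PC=1), enter IRQ0 at PC=0 (depth now 1)
Event 3 (INT 0): INT 0 arrives: push (IRQ0, PC=0), enter IRQ0 at PC=0 (depth now 2)
Event 4 (EXEC): [IRQ0] PC=0: DEC 3 -> ACC=-3
Event 5 (EXEC): [IRQ0] PC=1: DEC 3 -> ACC=-6
Event 6 (EXEC): [IRQ0] PC=2: IRET -> resume IRQ0 at PC=0 (depth now 1)
Event 7 (EXEC): [IRQ0] PC=0: DEC 3 -> ACC=-9
Event 8 (EXEC): [IRQ0] PC=1: DEC 3 -> ACC=-12
Event 9 (EXEC): [IRQ0] PC=2: IRET -> resume MAIN at PC=1 (depth now 0)
Event 10 (EXEC): [MAIN] PC=1: INC 3 -> ACC=-9
Event 11 (EXEC): [MAIN] PC=2: INC 4 -> ACC=-5
Event 12 (EXEC): [MAIN] PC=3: HALT

Answer: -5 MAIN 0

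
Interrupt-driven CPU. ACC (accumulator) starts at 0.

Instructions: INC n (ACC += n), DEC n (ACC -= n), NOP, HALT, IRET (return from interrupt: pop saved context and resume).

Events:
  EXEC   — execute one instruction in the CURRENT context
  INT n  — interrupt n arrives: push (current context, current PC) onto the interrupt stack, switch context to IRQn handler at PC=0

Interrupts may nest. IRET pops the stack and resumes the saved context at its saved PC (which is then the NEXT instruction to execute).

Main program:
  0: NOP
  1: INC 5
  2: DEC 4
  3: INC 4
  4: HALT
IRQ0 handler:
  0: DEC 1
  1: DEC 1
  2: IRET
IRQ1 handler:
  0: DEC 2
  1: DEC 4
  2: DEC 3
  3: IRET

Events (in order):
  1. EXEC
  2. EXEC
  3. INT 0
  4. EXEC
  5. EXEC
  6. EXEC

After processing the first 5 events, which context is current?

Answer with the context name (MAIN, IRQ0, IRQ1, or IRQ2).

Answer: IRQ0

Derivation:
Event 1 (EXEC): [MAIN] PC=0: NOP
Event 2 (EXEC): [MAIN] PC=1: INC 5 -> ACC=5
Event 3 (INT 0): INT 0 arrives: push (MAIN, PC=2), enter IRQ0 at PC=0 (depth now 1)
Event 4 (EXEC): [IRQ0] PC=0: DEC 1 -> ACC=4
Event 5 (EXEC): [IRQ0] PC=1: DEC 1 -> ACC=3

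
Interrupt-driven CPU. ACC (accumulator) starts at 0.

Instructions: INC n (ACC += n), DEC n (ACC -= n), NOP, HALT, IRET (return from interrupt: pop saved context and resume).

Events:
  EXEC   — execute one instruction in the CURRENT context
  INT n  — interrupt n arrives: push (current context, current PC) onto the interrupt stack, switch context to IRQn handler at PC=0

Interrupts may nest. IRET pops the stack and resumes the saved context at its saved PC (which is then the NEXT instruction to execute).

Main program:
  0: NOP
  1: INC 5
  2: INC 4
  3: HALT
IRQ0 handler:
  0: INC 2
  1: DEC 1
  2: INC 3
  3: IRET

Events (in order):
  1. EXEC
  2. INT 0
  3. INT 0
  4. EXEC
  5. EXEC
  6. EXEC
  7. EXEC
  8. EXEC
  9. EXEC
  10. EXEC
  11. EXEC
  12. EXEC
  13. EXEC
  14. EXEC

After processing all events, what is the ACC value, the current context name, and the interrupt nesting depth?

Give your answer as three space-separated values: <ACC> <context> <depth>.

Event 1 (EXEC): [MAIN] PC=0: NOP
Event 2 (INT 0): INT 0 arrives: push (MAIN, PC=1), enter IRQ0 at PC=0 (depth now 1)
Event 3 (INT 0): INT 0 arrives: push (IRQ0, PC=0), enter IRQ0 at PC=0 (depth now 2)
Event 4 (EXEC): [IRQ0] PC=0: INC 2 -> ACC=2
Event 5 (EXEC): [IRQ0] PC=1: DEC 1 -> ACC=1
Event 6 (EXEC): [IRQ0] PC=2: INC 3 -> ACC=4
Event 7 (EXEC): [IRQ0] PC=3: IRET -> resume IRQ0 at PC=0 (depth now 1)
Event 8 (EXEC): [IRQ0] PC=0: INC 2 -> ACC=6
Event 9 (EXEC): [IRQ0] PC=1: DEC 1 -> ACC=5
Event 10 (EXEC): [IRQ0] PC=2: INC 3 -> ACC=8
Event 11 (EXEC): [IRQ0] PC=3: IRET -> resume MAIN at PC=1 (depth now 0)
Event 12 (EXEC): [MAIN] PC=1: INC 5 -> ACC=13
Event 13 (EXEC): [MAIN] PC=2: INC 4 -> ACC=17
Event 14 (EXEC): [MAIN] PC=3: HALT

Answer: 17 MAIN 0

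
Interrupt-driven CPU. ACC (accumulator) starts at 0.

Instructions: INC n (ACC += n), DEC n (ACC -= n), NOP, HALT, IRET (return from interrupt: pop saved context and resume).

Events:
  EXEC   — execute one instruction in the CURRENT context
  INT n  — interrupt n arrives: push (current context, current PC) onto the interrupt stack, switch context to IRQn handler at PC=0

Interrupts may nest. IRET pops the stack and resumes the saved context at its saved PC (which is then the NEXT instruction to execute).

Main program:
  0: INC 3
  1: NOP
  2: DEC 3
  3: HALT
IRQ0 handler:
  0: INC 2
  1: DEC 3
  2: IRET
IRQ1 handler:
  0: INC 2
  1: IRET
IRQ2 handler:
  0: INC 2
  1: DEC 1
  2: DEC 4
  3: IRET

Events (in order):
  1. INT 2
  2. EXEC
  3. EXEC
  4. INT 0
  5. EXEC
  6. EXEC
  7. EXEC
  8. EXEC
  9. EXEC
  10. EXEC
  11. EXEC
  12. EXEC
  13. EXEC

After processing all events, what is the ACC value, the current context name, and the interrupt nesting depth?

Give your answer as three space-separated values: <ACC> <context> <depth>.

Event 1 (INT 2): INT 2 arrives: push (MAIN, PC=0), enter IRQ2 at PC=0 (depth now 1)
Event 2 (EXEC): [IRQ2] PC=0: INC 2 -> ACC=2
Event 3 (EXEC): [IRQ2] PC=1: DEC 1 -> ACC=1
Event 4 (INT 0): INT 0 arrives: push (IRQ2, PC=2), enter IRQ0 at PC=0 (depth now 2)
Event 5 (EXEC): [IRQ0] PC=0: INC 2 -> ACC=3
Event 6 (EXEC): [IRQ0] PC=1: DEC 3 -> ACC=0
Event 7 (EXEC): [IRQ0] PC=2: IRET -> resume IRQ2 at PC=2 (depth now 1)
Event 8 (EXEC): [IRQ2] PC=2: DEC 4 -> ACC=-4
Event 9 (EXEC): [IRQ2] PC=3: IRET -> resume MAIN at PC=0 (depth now 0)
Event 10 (EXEC): [MAIN] PC=0: INC 3 -> ACC=-1
Event 11 (EXEC): [MAIN] PC=1: NOP
Event 12 (EXEC): [MAIN] PC=2: DEC 3 -> ACC=-4
Event 13 (EXEC): [MAIN] PC=3: HALT

Answer: -4 MAIN 0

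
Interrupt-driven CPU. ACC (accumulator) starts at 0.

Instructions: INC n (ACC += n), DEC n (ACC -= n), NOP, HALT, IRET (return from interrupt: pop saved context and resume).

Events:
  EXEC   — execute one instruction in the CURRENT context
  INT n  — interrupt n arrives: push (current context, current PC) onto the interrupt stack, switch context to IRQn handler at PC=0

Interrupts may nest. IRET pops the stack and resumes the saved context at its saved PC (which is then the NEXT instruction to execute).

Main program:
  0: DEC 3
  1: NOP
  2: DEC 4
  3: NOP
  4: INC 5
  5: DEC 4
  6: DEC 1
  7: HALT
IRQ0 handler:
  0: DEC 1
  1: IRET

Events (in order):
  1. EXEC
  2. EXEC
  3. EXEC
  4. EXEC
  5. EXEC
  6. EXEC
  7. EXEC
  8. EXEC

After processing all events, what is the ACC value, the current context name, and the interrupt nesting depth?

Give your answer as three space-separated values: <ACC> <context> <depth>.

Answer: -7 MAIN 0

Derivation:
Event 1 (EXEC): [MAIN] PC=0: DEC 3 -> ACC=-3
Event 2 (EXEC): [MAIN] PC=1: NOP
Event 3 (EXEC): [MAIN] PC=2: DEC 4 -> ACC=-7
Event 4 (EXEC): [MAIN] PC=3: NOP
Event 5 (EXEC): [MAIN] PC=4: INC 5 -> ACC=-2
Event 6 (EXEC): [MAIN] PC=5: DEC 4 -> ACC=-6
Event 7 (EXEC): [MAIN] PC=6: DEC 1 -> ACC=-7
Event 8 (EXEC): [MAIN] PC=7: HALT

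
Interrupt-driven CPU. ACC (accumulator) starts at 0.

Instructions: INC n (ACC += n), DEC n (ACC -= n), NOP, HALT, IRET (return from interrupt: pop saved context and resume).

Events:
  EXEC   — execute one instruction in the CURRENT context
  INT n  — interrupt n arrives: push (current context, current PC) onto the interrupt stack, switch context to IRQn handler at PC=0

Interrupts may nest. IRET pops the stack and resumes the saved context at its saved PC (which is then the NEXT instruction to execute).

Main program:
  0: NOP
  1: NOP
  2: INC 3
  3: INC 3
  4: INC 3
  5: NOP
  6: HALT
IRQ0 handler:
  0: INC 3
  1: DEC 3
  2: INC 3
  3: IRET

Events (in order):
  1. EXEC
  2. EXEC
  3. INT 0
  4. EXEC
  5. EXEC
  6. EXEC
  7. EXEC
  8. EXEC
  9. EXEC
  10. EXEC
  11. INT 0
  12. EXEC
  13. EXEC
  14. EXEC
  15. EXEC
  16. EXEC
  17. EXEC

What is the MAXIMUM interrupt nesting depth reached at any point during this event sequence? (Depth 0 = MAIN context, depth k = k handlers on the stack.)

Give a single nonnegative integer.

Answer: 1

Derivation:
Event 1 (EXEC): [MAIN] PC=0: NOP [depth=0]
Event 2 (EXEC): [MAIN] PC=1: NOP [depth=0]
Event 3 (INT 0): INT 0 arrives: push (MAIN, PC=2), enter IRQ0 at PC=0 (depth now 1) [depth=1]
Event 4 (EXEC): [IRQ0] PC=0: INC 3 -> ACC=3 [depth=1]
Event 5 (EXEC): [IRQ0] PC=1: DEC 3 -> ACC=0 [depth=1]
Event 6 (EXEC): [IRQ0] PC=2: INC 3 -> ACC=3 [depth=1]
Event 7 (EXEC): [IRQ0] PC=3: IRET -> resume MAIN at PC=2 (depth now 0) [depth=0]
Event 8 (EXEC): [MAIN] PC=2: INC 3 -> ACC=6 [depth=0]
Event 9 (EXEC): [MAIN] PC=3: INC 3 -> ACC=9 [depth=0]
Event 10 (EXEC): [MAIN] PC=4: INC 3 -> ACC=12 [depth=0]
Event 11 (INT 0): INT 0 arrives: push (MAIN, PC=5), enter IRQ0 at PC=0 (depth now 1) [depth=1]
Event 12 (EXEC): [IRQ0] PC=0: INC 3 -> ACC=15 [depth=1]
Event 13 (EXEC): [IRQ0] PC=1: DEC 3 -> ACC=12 [depth=1]
Event 14 (EXEC): [IRQ0] PC=2: INC 3 -> ACC=15 [depth=1]
Event 15 (EXEC): [IRQ0] PC=3: IRET -> resume MAIN at PC=5 (depth now 0) [depth=0]
Event 16 (EXEC): [MAIN] PC=5: NOP [depth=0]
Event 17 (EXEC): [MAIN] PC=6: HALT [depth=0]
Max depth observed: 1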